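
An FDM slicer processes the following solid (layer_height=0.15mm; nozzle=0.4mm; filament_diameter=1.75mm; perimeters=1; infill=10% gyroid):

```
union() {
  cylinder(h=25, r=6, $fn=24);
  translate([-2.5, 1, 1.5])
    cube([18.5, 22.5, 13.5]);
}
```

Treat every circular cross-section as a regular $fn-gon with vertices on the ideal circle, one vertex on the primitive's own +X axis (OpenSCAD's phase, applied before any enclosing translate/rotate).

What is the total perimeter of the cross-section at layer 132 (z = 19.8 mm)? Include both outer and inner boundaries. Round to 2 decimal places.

At z = 19.8 mm: the r=6 cylinder gives a regular 24-gon of circumradius 6 (constant along its height) (perimeter = 2·24·6.000·sin(180°/24) = 37.59 mm); the cube at (-2.5, 1) does not reach this height (z outside [1.5, 15]); Combining (union): only the r=6 cylinder is present, so the union is just that shape — boundary = 37.59 mm. Overall, the cross-section is a single solid region. Total boundary length (outer) = 37.59 mm.

37.59 mm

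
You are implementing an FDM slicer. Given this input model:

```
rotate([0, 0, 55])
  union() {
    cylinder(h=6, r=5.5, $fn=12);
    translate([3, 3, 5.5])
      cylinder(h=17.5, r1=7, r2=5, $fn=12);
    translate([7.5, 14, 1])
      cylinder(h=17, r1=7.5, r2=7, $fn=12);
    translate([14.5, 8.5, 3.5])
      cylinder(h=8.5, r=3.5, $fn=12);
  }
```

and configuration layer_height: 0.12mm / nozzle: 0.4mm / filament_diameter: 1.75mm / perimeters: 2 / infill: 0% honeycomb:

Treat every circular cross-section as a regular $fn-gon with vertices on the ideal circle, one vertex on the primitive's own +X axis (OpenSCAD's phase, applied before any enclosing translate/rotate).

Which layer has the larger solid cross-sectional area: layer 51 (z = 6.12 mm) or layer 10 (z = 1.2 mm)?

layer 51 (z = 6.12 mm)

Layer 51 (z = 6.12): the cylinder is absent (z outside [0, 6]); the cone at (3, 3): at t=0.035 of its height the radius interpolates to r₁+(r₂−r₁)t = 6.929, giving a regular 12-gon of that circumradius (area = (12/2)·6.929²·sin(360°/12) = 144.04 mm²); the cone at (7.5, 14) contributes a regular 12-gon of circumradius 7.349 (interpolated between r1=7.5 and r2=7 at t=0.301) (area = (12/2)·7.349²·sin(360°/12) = 162.04 mm²); the r=3.5 cylinder at (14.5, 8.5) gives a regular 12-gon of circumradius 3.5 (constant along its height) (area = (12/2)·3.500²·sin(360°/12) = 36.75 mm²); Taking the union: the regions partially overlap — summed areas 342.83 mm² minus the doubly-counted overlap 16.32 mm² gives 326.51 mm² — area = 326.51 mm²; (whole slice rotated 55° about Z — lengths, areas and connectivity unchanged). So its area = 326.51 mm². Layer 10 (z = 1.2): the r=5.5 cylinder contributes a regular 12-gon of circumradius 5.5 (area = (12/2)·5.500²·sin(360°/12) = 90.75 mm²); the cone at (3, 3) is absent (z outside [5.5, 23]); the cone at (7.5, 14) (r1=7.5→r2=7) has section circumradius 7.494 here — a regular 12-gon (area = (12/2)·7.494²·sin(360°/12) = 168.49 mm²); the cylinder at (14.5, 8.5) does not reach this height (z outside [3.5, 12]); Merging all regions: the 2 present regions are separate (no shared area or edge), so areas and boundary lengths simply add and each stays a separate island — area = 259.24 mm²; (rotated 55° about Z; rotation is an isometry so areas/perimeters/island counts are preserved). So its area = 259.24 mm². Layer 51 is larger (326.51 vs 259.24 mm²).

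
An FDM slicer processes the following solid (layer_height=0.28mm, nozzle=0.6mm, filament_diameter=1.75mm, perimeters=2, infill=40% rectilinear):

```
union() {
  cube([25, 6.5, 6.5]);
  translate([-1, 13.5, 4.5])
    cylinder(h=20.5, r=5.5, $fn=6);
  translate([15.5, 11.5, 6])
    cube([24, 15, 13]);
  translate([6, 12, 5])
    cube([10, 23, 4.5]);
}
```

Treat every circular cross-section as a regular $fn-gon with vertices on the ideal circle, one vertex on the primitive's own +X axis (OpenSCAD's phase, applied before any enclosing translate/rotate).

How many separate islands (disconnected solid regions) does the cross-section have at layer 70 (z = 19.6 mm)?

At z = 19.6 mm: the cube is absent (z outside [0, 6.5]); the r=5.5 cylinder at (-1, 13.5) contributes a regular 6-gon of circumradius 5.5; the cube at (15.5, 11.5) is absent (z outside [6, 19]); the cube at (6, 12) is not intersected at this z (z outside [5, 9.5]); Combining (union): only the r=5.5 cylinder at (-1, 13.5) is present, so the union is just that shape — 1 connected region. Overall, the cross-section is a single solid region. Island count = 1.

1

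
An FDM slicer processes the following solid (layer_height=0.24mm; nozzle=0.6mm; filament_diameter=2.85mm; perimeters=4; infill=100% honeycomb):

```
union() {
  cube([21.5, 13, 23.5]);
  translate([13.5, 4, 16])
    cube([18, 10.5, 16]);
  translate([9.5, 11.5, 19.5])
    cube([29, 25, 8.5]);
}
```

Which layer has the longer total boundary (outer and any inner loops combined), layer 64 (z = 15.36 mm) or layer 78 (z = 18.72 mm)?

Layer 64 (z = 15.36): the cube (footprint 21.5×13) is included at this height (perimeter 69.00 mm); the cube at (13.5, 4) is absent (z outside [16, 32]); the cube at (9.5, 11.5) is absent (z outside [19.5, 28]); Taking the union: only the 21.5×13 cube is present, so the union is just that shape — boundary = 69.00 mm. So its perimeter = 69.00 mm. Layer 78 (z = 18.72): the 21.5×13 cube contributes its full rectangle (perimeter 69.00 mm); the cube at (13.5, 4) is present — its section is the full 18×10.5 rectangle (perimeter 57.00 mm); the cube at (9.5, 11.5) is not intersected at this z (z outside [19.5, 28]); Taking the union: the regions partially overlap (shared area 72.00 mm²), so the edge portions inside another operand are dropped and the merged outline is re-measured after clipping — boundary = 92.00 mm. So its perimeter = 92.00 mm. Layer 78 is larger (92.00 vs 69.00 mm).

layer 78 (z = 18.72 mm)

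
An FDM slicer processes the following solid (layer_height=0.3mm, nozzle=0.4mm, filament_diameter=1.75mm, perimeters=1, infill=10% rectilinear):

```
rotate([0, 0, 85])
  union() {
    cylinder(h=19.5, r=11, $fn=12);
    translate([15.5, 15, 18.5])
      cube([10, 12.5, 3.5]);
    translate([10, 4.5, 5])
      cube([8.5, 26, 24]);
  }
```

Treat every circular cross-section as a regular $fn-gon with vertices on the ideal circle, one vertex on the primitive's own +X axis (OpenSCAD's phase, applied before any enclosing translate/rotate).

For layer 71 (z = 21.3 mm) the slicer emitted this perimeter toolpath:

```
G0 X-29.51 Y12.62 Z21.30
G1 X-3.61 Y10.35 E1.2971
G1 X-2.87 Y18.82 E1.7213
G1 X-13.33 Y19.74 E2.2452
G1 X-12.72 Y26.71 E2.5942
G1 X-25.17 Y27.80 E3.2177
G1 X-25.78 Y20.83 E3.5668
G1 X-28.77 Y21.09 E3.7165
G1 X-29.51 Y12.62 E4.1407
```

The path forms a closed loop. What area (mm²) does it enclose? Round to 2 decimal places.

Apply the shoelace formula to the sequence of (X, Y) vertices; enclosed area = 308.55 mm².

308.55 mm²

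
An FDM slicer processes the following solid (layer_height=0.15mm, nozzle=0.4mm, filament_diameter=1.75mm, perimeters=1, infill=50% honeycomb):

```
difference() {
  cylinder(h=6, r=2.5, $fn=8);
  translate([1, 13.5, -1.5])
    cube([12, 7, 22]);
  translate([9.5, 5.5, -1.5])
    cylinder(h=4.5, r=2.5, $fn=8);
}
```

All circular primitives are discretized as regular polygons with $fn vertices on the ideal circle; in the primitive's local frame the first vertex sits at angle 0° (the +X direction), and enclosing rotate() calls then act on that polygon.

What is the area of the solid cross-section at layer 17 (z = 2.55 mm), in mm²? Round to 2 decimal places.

At z = 2.55 mm: the r=2.5 cylinder contributes a regular 8-gon of circumradius 2.5 (area = (8/2)·2.500²·sin(360°/8) = 17.68 mm²); the cube at (1, 13.5) is present — its section is the full 12×7 rectangle (area 84.00 mm²); the r=2.5 cylinder at (9.5, 5.5) contributes a regular 8-gon of circumradius 2.5 (area = (8/2)·2.500²·sin(360°/8) = 17.68 mm²); Subtracting the remaining from the first: starting from the r=2.5 cylinder (17.68 mm²), the 12×7 cube at (1, 13.5) misses the remaining region (no effect); the r=2.5 cylinder at (9.5, 5.5) misses the remaining region (no effect) — area = 17.68 mm². Overall, the cross-section is a single solid region. Net area = 17.68 mm².

17.68 mm²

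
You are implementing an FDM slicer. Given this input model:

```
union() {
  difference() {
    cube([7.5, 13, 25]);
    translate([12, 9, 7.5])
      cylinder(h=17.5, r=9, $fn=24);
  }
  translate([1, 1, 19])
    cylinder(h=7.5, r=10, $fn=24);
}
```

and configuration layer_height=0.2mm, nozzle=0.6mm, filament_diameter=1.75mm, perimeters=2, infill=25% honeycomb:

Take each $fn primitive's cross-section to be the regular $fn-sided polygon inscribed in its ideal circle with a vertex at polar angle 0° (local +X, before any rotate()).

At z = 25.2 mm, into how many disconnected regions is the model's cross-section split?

At z = 25.2 mm: the cube does not reach this height (z outside [0, 25]); the cylinder at (12, 9) does not reach this height (z outside [7.5, 25]); Subtracting the remaining from the first: the first operand is absent here, so nothing remains; the r=10 cylinder at (1, 1) contributes a regular 24-gon of circumradius 10; Combining (union): only the r=10 cylinder at (1, 1) is present, so the union is just that shape — 1 connected region. The result has 1 disconnected region.

1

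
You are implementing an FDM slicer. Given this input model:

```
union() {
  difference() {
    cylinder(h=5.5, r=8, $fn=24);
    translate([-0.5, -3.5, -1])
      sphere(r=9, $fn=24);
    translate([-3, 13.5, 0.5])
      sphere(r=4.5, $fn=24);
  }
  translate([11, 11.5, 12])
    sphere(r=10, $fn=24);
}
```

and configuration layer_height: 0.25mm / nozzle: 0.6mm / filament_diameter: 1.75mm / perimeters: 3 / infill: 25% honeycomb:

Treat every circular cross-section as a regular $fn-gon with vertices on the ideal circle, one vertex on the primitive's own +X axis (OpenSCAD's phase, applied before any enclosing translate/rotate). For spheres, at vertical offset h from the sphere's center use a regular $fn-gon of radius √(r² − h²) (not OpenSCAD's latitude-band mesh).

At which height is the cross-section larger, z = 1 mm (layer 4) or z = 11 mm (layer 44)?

layer 44 (z = 11 mm)

Layer 4 (z = 1): the r=8 cylinder gives a regular 24-gon of circumradius 8 (constant along its height) (area = (24/2)·8.000²·sin(360°/24) = 198.77 mm²); the r=9 sphere at (-0.5, -3.5) contributes a regular 24-gon of circumradius √(9²−2²) = 8.775 (area = (24/2)·8.775²·sin(360°/24) = 239.15 mm²); the r=4.5 sphere at (-3, 13.5) slices to a regular 24-gon of circumradius 4.472 (√(r²−h²) with h=0.5 from center) (area = (24/2)·4.472²·sin(360°/24) = 62.12 mm²); After the difference (first − rest): starting from the r=8 cylinder (198.77 mm²), the r=9 sphere at (-0.5, -3.5) partially overlaps it — only the 158.98 mm² overlap (of its 239.15 mm²) is removed, clipping the outline; the r=4.5 sphere at (-3, 13.5) misses the remaining region (no effect) — area = 39.80 mm²; the sphere at (11, 11.5) is absent (|z−center|=11.000 > r=10); Combining (union): only the result so far is present, so the union is just that shape — area = 39.80 mm². So its area = 39.80 mm². Layer 44 (z = 11): the cylinder is not intersected at this z (z outside [0, 5.5]); the sphere at (-0.5, -3.5) is not intersected at this z (|z−center|=12.000 > r=9); the sphere at (-3, 13.5) does not reach this height (|z−center|=10.500 > r=4.5); Subtracting the remaining from the first: the first operand is absent here, so nothing remains; the r=10 sphere at (11, 11.5) slices to a regular 24-gon of circumradius 9.950 (√(r²−h²) with h=1 from center) (area = (24/2)·9.950²·sin(360°/24) = 307.48 mm²); Taking the union: only the r=10 sphere at (11, 11.5) is present, so the union is just that shape — area = 307.48 mm². So its area = 307.48 mm². Layer 44 is larger (307.48 vs 39.80 mm²).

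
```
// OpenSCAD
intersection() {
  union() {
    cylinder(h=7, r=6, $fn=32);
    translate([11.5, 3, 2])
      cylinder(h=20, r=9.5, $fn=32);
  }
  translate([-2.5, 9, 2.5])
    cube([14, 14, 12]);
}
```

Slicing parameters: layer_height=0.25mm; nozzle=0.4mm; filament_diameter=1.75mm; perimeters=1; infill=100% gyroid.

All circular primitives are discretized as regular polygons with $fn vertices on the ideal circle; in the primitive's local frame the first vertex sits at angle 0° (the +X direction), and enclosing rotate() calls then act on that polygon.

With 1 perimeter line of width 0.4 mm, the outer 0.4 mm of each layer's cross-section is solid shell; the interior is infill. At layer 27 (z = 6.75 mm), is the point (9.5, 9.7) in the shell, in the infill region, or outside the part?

infill

At z = 6.75 mm: the r=6 cylinder contributes a regular 32-gon of circumradius 6; the r=9.5 cylinder at (11.5, 3) gives a regular 32-gon of circumradius 9.5 (constant along its height); Merging all regions: the regions partially overlap (shared area 23.22 mm²), so overlapping operands fuse into one piece — 1 connected region; the 14×14 cube at (-2.5, 9) contributes its full rectangle; Taking the intersection: the 14×14 cube at (-2.5, 9) partially overlaps that combined region; clipping to the common part keeps 17.68 mm² — 1 connected region. Overall, the cross-section is a single solid region. The nearest boundary edge runs (11.50, 9.00)→(4.19, 9.00); distance from the point to it = 0.70 mm. The point is inside the cross-section and 0.70 mm from the nearest boundary — more than the 0.4 mm shell width (1 × 0.4), so it's in the infill interior.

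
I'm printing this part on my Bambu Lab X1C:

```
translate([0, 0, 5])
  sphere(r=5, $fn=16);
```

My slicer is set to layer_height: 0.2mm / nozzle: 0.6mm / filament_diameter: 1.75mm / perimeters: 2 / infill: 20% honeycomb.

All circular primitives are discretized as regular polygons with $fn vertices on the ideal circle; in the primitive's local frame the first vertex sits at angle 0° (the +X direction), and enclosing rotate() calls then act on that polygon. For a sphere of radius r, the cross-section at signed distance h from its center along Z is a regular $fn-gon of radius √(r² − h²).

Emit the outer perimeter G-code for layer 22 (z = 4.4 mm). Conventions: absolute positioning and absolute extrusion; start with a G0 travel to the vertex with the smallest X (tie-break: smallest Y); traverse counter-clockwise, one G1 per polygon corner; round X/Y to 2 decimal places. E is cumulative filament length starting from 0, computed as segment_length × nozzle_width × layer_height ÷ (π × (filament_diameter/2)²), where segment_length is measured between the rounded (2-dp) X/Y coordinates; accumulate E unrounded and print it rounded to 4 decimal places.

G0 X-4.96 Y0.00 Z4.40
G1 X-4.59 Y-1.90 E0.0966
G1 X-3.51 Y-3.51 E0.1933
G1 X-1.90 Y-4.59 E0.2900
G1 X0.00 Y-4.96 E0.3866
G1 X1.90 Y-4.59 E0.4832
G1 X3.51 Y-3.51 E0.5799
G1 X4.59 Y-1.90 E0.6766
G1 X4.96 Y0.00 E0.7732
G1 X4.59 Y1.90 E0.8697
G1 X3.51 Y3.51 E0.9665
G1 X1.90 Y4.59 E1.0632
G1 X0.00 Y4.96 E1.1598
G1 X-1.90 Y4.59 E1.2563
G1 X-3.51 Y3.51 E1.3531
G1 X-4.59 Y1.90 E1.4498
G1 X-4.96 Y0.00 E1.5463

At z = 4.4 mm: the r=5 sphere contributes a regular 16-gon of circumradius √(5²−0.6²) = 4.964. The outline is a single polygon with 16 vertices. Extrusion per mm of travel: 0.6 × 0.2 / (π × 0.875²) = 0.049890. Accumulating E over each segment gives final E = 1.5463.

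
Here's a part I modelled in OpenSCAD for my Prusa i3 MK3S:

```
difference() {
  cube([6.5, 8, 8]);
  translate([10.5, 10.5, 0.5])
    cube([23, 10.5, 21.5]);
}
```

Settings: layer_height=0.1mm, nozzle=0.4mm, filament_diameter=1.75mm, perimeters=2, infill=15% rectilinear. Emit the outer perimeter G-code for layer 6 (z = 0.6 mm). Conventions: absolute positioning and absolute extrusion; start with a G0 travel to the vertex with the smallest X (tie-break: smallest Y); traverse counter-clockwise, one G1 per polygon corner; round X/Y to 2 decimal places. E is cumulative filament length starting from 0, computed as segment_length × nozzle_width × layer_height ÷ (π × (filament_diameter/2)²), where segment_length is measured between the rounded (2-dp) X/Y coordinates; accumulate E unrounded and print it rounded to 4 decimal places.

G0 X0.00 Y0.00 Z0.60
G1 X6.50 Y0.00 E0.1081
G1 X6.50 Y8.00 E0.2411
G1 X0.00 Y8.00 E0.3492
G1 X0.00 Y0.00 E0.4823

At z = 0.6 mm: the cube (footprint 6.5×8) is included at this height; the 23×10.5 cube at (10.5, 10.5) contributes its full rectangle; Subtracting the remaining from the first: starting from the 6.5×8 cube, the 23×10.5 cube at (10.5, 10.5) misses the remaining region (no effect) — 1 connected region. The outline is a single polygon with 4 vertices. Extrusion per mm of travel: 0.4 × 0.1 / (π × 0.875²) = 0.016630. Accumulating E over each segment gives final E = 0.4823.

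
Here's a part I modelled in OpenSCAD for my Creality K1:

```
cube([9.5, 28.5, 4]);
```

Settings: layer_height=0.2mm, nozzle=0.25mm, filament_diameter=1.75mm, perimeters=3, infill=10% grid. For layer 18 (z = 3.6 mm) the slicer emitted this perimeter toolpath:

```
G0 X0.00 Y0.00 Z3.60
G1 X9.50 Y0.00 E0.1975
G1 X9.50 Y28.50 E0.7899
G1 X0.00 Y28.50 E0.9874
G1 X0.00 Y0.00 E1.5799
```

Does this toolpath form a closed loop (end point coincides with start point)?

yes

Start point (G0): (0.00, 0.00). End point (last G1): the path returns to the start — closed.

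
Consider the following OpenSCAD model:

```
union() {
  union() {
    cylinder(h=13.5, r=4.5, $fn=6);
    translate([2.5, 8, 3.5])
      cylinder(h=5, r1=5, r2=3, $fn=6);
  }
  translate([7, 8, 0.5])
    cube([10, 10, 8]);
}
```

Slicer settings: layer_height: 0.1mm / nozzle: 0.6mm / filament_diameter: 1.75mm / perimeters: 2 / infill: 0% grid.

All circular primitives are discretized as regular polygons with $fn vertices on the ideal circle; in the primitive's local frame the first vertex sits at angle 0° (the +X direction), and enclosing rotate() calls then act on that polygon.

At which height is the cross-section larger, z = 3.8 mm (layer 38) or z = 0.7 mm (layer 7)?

Layer 38 (z = 3.8): the r=4.5 cylinder contributes a regular 6-gon of circumradius 4.5 (area = (6/2)·4.500²·sin(360°/6) = 52.61 mm²); the cone at (2.5, 8) (r1=5→r2=3) has section circumradius 4.880 here — a regular 6-gon (area = (6/2)·4.880²·sin(360°/6) = 61.87 mm²); Merging all regions: the regions partially overlap — summed areas 114.48 mm² minus the doubly-counted overlap 0.28 mm² gives 114.20 mm² — area = 114.20 mm²; the cube at (7, 8) is present — its section is the full 10×10 rectangle (area 100.00 mm²); Combining (union): the regions partially overlap — summed areas 214.20 mm² minus the doubly-counted overlap 0.13 mm² gives 214.08 mm² — area = 214.08 mm². So its area = 214.08 mm². Layer 7 (z = 0.7): the r=4.5 cylinder gives a regular 6-gon of circumradius 4.5 (constant along its height) (area = (6/2)·4.500²·sin(360°/6) = 52.61 mm²); the cone at (2.5, 8) does not reach this height (z outside [3.5, 8.5]); Combining (union): only the r=4.5 cylinder is present, so the union is just that shape — area = 52.61 mm²; the 10×10 cube at (7, 8) contributes its full rectangle (area 100.00 mm²); Merging all regions: the 2 present regions are separate (no shared area or edge), so areas and boundary lengths simply add and each stays a separate island — area = 152.61 mm². So its area = 152.61 mm². Layer 38 is larger (214.08 vs 152.61 mm²).

layer 38 (z = 3.8 mm)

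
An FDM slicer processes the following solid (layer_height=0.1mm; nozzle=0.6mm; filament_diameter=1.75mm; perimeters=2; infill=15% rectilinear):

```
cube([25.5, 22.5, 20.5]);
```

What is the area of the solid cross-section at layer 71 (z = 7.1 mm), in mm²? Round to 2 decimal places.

573.75 mm²

At z = 7.1 mm: the cube (footprint 25.5×22.5) is included at this height (area 573.75 mm²). Overall, the cross-section is a single solid region. Net area = 573.75 mm².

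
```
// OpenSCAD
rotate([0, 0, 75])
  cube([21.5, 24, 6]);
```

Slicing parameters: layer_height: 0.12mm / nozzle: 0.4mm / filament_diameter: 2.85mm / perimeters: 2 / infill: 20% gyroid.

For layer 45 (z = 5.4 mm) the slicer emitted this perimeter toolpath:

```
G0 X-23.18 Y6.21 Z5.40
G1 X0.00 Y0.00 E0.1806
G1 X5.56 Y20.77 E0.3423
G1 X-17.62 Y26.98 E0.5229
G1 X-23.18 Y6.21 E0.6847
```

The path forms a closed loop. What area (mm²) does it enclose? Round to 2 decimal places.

Apply the shoelace formula to the sequence of (X, Y) vertices; enclosed area = 515.98 mm².

515.98 mm²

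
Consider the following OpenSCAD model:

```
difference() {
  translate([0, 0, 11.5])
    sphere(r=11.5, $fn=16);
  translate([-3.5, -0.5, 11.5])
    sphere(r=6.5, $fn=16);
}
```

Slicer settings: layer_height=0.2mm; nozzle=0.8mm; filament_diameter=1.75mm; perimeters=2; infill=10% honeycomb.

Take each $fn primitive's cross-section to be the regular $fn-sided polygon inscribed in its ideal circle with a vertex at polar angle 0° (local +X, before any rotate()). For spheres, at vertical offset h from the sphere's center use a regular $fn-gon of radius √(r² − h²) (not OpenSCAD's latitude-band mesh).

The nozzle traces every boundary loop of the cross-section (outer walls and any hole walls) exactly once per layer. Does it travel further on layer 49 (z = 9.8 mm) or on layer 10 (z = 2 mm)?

Layer 49 (z = 9.8): the r=11.5 sphere slices to a regular 16-gon of circumradius 11.374 (√(r²−h²) with h=1.7 from center) (perimeter = 2·16·11.374·sin(180°/16) = 71.00 mm); the sphere at (-3.5, -0.5): section is a regular 16-gon, circumradius = √(r²−h²) = √(6.5²−1.7²) = 6.274 (perimeter = 2·16·6.274·sin(180°/16) = 39.17 mm); After the difference (first − rest): starting from the r=11.5 sphere, the r=6.5 sphere at (-3.5, -0.5) lies wholly inside it (removes its full 120.50 mm² and its 39.17 mm outline becomes a hole wall) — boundary (outer + 1 inner loop) = 110.17 mm. So its perimeter = 110.17 mm. Layer 10 (z = 2): the sphere: section is a regular 16-gon, circumradius = √(r²−h²) = √(11.5²−9.5²) = 6.481 (perimeter = 2·16·6.481·sin(180°/16) = 40.46 mm); the sphere at (-3.5, -0.5) does not reach this height (|z−center|=9.500 > r=6.5); Taking the first minus the rest: none of the subtracted shapes is present at this height, so the r=11.5 sphere is unchanged — boundary = 40.46 mm. So its perimeter = 40.46 mm. Layer 49 is larger (110.17 vs 40.46 mm).

layer 49 (z = 9.8 mm)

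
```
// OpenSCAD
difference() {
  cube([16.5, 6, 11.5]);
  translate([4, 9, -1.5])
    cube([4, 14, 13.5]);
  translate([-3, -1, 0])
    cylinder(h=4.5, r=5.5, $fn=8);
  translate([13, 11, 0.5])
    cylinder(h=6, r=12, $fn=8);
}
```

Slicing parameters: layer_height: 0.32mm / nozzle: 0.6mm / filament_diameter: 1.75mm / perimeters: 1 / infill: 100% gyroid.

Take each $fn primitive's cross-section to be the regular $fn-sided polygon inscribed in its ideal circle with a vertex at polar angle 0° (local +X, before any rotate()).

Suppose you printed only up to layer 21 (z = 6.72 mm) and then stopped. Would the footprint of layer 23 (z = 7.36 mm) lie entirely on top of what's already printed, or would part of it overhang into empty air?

Compare the two slices. At z = 6.72: the cube (footprint 16.5×6) is included at this height (area 99.00 mm²); the 4×14 cube at (4, 9) contributes its full rectangle (area 56.00 mm²); the cylinder at (-3, -1) is absent (z outside [0, 4.5]); the cylinder at (13, 11) is not intersected at this z (z outside [0.5, 6.5]); After the difference (first − rest): starting from the 16.5×6 cube (99.00 mm²), the 4×14 cube at (4, 9) misses the remaining region (no effect) — area = 99.00 mm². At z = 7.36: the cube (footprint 16.5×6) is included at this height (area 99.00 mm²); the cube at (4, 9) is present — its section is the full 4×14 rectangle (area 56.00 mm²); the cylinder at (-3, -1) is not intersected at this z (z outside [0, 4.5]); the cylinder at (13, 11) is absent (z outside [0.5, 6.5]); Subtracting the remaining from the first: starting from the 16.5×6 cube (99.00 mm²), the 4×14 cube at (4, 9) misses the remaining region (no effect) — area = 99.00 mm². Checking containment: the cross-section at z = 7.36 is a subset of the cross-section at z = 6.72.

entirely on top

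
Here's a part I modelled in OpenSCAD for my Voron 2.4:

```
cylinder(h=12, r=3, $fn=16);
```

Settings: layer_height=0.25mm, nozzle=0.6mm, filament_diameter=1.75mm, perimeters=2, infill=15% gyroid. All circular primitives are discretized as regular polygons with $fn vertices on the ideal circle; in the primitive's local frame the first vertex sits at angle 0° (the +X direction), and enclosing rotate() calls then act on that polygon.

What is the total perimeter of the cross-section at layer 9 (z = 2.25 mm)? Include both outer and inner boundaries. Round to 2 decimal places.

At z = 2.25 mm: the r=3 cylinder gives a regular 16-gon of circumradius 3 (constant along its height) (perimeter = 2·16·3.000·sin(180°/16) = 18.73 mm). Overall, the cross-section is a single solid region. Total boundary length (outer) = 18.73 mm.

18.73 mm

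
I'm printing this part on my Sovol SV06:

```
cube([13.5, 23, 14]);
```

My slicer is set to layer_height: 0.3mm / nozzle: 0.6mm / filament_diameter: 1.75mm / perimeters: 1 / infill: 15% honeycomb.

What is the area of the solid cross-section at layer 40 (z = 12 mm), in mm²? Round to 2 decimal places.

At z = 12 mm: the 13.5×23 cube contributes its full rectangle (area 310.50 mm²). Overall, the cross-section is a single solid region. Net area = 310.50 mm².

310.50 mm²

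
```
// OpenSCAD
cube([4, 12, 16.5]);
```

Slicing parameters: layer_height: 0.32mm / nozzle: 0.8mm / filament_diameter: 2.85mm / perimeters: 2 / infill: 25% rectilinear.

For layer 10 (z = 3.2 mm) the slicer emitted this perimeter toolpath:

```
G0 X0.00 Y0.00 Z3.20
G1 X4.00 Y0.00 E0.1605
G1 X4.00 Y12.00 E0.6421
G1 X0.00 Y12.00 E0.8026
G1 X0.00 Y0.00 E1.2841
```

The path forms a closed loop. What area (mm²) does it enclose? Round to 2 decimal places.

48.00 mm²

Apply the shoelace formula to the sequence of (X, Y) vertices; enclosed area = 48.00 mm².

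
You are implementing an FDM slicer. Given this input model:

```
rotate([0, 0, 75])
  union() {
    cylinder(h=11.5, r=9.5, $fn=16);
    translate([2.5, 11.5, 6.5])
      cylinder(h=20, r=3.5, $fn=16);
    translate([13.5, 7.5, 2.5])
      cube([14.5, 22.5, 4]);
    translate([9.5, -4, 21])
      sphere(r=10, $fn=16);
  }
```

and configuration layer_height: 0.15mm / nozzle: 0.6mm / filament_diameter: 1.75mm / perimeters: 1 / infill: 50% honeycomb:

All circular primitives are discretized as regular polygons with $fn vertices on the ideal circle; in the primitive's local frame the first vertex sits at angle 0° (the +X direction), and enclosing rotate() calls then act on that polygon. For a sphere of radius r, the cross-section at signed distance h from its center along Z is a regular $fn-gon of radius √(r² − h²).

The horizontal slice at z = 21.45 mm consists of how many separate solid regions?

At z = 21.45 mm: the cylinder does not reach this height (z outside [0, 11.5]); the cylinder at (2.5, 11.5): section is a regular 16-gon, circumradius r=3.5; the cube at (13.5, 7.5) is not intersected at this z (z outside [2.5, 6.5]); the r=10 sphere at (9.5, -4) slices to a regular 16-gon of circumradius 9.990 (√(r²−h²) with h=0.45 from center); Combining (union): the 2 present regions are separate (no shared area or edge), so areas and boundary lengths simply add and each stays a separate island — 2 connected regions; (rotated 75° about Z; rotation is an isometry so areas/perimeters/island counts are preserved). The result has 2 disconnected regions.

2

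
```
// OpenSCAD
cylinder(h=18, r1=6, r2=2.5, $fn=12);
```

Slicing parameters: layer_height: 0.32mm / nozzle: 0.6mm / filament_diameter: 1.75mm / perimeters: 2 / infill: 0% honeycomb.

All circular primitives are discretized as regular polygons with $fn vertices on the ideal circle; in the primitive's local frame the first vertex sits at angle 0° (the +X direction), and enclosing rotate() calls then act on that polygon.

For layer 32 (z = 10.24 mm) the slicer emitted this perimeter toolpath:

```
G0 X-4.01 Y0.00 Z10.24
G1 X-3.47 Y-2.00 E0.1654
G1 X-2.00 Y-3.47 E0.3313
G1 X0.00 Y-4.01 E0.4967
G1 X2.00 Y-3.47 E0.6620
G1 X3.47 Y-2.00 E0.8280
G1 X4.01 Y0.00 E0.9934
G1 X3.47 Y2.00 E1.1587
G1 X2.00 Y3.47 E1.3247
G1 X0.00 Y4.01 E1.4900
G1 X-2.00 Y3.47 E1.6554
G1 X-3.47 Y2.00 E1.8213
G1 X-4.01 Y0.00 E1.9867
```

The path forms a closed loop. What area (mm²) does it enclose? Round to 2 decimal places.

48.16 mm²

Apply the shoelace formula to the sequence of (X, Y) vertices; enclosed area = 48.16 mm².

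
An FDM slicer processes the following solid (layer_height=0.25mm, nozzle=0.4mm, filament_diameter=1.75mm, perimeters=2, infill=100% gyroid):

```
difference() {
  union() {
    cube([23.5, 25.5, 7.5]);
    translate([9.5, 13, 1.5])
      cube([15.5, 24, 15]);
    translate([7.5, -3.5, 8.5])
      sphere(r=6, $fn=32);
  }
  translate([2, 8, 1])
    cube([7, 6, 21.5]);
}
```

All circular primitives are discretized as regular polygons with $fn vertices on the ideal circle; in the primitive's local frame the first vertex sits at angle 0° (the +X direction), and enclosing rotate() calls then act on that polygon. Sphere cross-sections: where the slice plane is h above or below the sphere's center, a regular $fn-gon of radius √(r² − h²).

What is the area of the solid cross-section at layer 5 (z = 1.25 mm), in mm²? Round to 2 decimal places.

557.25 mm²

At z = 1.25 mm: the cube (footprint 23.5×25.5) is included at this height (area 599.25 mm²); the cube at (9.5, 13) is not intersected at this z (z outside [1.5, 16.5]); the sphere at (7.5, -3.5) is absent (|z−center|=7.250 > r=6); Combining (union): only the 23.5×25.5 cube is present, so the union is just that shape — area = 599.25 mm²; the 7×6 cube at (2, 8) contributes its full rectangle (area 42.00 mm²); Taking the first minus the rest: starting from the result so far (599.25 mm²), the 7×6 cube at (2, 8) lies wholly inside it (removes its full 42.00 mm² and its 26.00 mm outline becomes a hole wall) — area = 557.25 mm². Overall, the cross-section is one region with 1 hole. Net area = 557.25 mm².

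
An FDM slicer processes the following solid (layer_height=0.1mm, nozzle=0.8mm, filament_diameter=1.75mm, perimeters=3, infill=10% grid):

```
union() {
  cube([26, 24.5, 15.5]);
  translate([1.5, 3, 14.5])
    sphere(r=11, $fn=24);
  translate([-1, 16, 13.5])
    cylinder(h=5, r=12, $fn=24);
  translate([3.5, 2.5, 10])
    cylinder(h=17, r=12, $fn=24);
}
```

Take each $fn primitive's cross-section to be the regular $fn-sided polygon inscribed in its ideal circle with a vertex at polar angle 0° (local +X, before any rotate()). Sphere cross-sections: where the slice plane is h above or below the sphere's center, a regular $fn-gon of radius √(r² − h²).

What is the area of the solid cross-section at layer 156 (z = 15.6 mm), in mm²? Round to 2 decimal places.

774.40 mm²

At z = 15.6 mm: the cube does not reach this height (z outside [0, 15.5]); the r=11 sphere at (1.5, 3) contributes a regular 24-gon of circumradius √(11²−1.1²) = 10.945 (area = (24/2)·10.945²·sin(360°/24) = 372.05 mm²); the r=12 cylinder at (-1, 16) gives a regular 24-gon of circumradius 12 (constant along its height) (area = (24/2)·12.000²·sin(360°/24) = 447.24 mm²); the r=12 cylinder at (3.5, 2.5) contributes a regular 24-gon of circumradius 12 (area = (24/2)·12.000²·sin(360°/24) = 447.24 mm²); Merging all regions: the regions partially overlap — summed areas 1266.53 mm² minus the doubly-counted overlap 492.12 mm² gives 774.40 mm² — area = 774.40 mm². Overall, the cross-section is a single solid region. Net area = 774.40 mm².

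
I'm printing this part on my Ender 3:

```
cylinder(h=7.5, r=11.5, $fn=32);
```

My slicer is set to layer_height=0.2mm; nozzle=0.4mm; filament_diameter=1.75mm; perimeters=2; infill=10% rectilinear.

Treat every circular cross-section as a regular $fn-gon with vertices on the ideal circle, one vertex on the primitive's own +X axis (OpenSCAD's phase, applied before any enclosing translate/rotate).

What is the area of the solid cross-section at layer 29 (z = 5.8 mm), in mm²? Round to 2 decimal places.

At z = 5.8 mm: the r=11.5 cylinder contributes a regular 32-gon of circumradius 11.5 (area = (32/2)·11.500²·sin(360°/32) = 412.81 mm²). Overall, the cross-section is a single solid region. Net area = 412.81 mm².

412.81 mm²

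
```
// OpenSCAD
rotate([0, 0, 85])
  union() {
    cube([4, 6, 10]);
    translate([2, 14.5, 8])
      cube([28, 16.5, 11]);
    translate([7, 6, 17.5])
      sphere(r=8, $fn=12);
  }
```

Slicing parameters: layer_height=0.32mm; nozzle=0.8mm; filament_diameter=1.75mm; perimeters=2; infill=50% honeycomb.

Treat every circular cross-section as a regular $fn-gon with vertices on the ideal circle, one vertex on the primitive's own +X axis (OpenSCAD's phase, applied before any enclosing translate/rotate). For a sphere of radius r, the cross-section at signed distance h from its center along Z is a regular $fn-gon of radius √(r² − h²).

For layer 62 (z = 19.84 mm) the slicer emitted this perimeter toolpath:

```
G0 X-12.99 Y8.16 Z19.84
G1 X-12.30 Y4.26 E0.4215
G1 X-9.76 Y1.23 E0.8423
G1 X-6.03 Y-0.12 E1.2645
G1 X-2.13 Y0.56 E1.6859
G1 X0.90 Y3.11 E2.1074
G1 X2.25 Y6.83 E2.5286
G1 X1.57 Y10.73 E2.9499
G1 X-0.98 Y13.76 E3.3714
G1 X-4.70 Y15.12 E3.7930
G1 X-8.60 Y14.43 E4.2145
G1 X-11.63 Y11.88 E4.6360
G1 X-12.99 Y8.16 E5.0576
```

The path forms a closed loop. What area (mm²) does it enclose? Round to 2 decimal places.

175.57 mm²

Apply the shoelace formula to the sequence of (X, Y) vertices; enclosed area = 175.57 mm².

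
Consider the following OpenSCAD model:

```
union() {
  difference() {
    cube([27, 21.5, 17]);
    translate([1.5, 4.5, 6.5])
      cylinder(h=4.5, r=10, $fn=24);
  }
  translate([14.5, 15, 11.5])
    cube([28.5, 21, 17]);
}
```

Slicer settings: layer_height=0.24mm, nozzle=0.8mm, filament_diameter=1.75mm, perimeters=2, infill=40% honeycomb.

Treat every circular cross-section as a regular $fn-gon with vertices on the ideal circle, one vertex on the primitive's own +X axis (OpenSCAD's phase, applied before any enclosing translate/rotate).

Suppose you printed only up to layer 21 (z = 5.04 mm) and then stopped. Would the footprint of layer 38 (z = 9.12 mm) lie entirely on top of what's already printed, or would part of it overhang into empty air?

Compare the two slices. At z = 5.04: the cube is present — its section is the full 27×21.5 rectangle (area 580.50 mm²); the cylinder at (1.5, 4.5) is absent (z outside [6.5, 11]); Taking the first minus the rest: none of the subtracted shapes is present at this height, so the 27×21.5 cube is unchanged — area = 580.50 mm²; the cube at (14.5, 15) is not intersected at this z (z outside [11.5, 28.5]); Taking the union: only that combined region is present, so the union is just that shape — area = 580.50 mm². At z = 9.12: the cube is present — its section is the full 27×21.5 rectangle (area 580.50 mm²); the r=10 cylinder at (1.5, 4.5) contributes a regular 24-gon of circumradius 10 (area = (24/2)·10.000²·sin(360°/24) = 310.58 mm²); After the difference (first − rest): starting from the 27×21.5 cube (580.50 mm²), the r=10 cylinder at (1.5, 4.5) partially overlaps it — only the 142.40 mm² overlap (of its 310.58 mm²) is removed, clipping the outline — area = 438.10 mm²; the cube at (14.5, 15) is not intersected at this z (z outside [11.5, 28.5]); Combining (union): only the result so far is present, so the union is just that shape — area = 438.10 mm². Checking containment: the cross-section at z = 9.12 is a subset of the cross-section at z = 5.04.

entirely on top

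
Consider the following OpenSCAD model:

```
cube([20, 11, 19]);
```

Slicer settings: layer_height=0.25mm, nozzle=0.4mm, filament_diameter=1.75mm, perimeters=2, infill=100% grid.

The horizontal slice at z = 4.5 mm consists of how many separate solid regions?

1

At z = 4.5 mm: the cube (footprint 20×11) is included at this height. The result has 1 disconnected region.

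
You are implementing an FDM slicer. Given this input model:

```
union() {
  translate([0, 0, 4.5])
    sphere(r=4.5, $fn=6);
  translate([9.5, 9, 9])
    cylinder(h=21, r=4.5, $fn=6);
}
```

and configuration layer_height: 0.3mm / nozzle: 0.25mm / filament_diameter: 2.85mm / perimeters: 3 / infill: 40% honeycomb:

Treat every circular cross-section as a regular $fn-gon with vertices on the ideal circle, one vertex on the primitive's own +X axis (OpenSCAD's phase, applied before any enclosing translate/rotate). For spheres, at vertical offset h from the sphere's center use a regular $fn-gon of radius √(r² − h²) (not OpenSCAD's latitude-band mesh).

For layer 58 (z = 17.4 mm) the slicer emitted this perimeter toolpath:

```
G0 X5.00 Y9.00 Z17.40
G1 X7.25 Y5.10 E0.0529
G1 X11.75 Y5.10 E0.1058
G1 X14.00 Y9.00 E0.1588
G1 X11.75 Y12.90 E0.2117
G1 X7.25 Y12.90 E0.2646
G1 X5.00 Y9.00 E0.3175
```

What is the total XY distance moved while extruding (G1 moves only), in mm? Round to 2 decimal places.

27.01 mm

Sum the Euclidean lengths of each G1 segment: total = 27.01 mm.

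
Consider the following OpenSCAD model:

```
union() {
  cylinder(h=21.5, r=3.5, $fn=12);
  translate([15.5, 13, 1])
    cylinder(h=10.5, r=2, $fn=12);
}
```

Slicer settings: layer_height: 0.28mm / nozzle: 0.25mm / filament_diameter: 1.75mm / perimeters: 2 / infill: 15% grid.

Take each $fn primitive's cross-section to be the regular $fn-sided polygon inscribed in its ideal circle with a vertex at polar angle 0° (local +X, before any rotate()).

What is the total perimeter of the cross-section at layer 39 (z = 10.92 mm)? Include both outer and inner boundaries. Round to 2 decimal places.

34.16 mm

At z = 10.92 mm: the cylinder: section is a regular 12-gon, circumradius r=3.5 (perimeter = 2·12·3.500·sin(180°/12) = 21.74 mm); the r=2 cylinder at (15.5, 13) contributes a regular 12-gon of circumradius 2 (perimeter = 2·12·2.000·sin(180°/12) = 12.42 mm); Combining (union): the 2 present regions are separate (no shared area or edge), so areas and boundary lengths simply add and each stays a separate island — boundary = 34.16 mm. Overall, the cross-section has 2 separate islands. Total boundary length (outer) = 34.16 mm.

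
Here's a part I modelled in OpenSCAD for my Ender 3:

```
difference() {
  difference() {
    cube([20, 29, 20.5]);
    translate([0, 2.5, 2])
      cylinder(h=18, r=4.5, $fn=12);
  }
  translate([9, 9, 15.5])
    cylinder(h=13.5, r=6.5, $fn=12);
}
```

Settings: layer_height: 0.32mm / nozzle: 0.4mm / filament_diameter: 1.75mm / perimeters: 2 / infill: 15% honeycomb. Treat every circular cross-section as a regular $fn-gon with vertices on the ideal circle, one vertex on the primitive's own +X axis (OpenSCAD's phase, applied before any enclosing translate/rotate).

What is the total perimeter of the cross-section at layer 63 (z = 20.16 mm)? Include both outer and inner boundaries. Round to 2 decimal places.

138.38 mm

At z = 20.16 mm: the 20×29 cube contributes its full rectangle (perimeter 98.00 mm); the cylinder at (0, 2.5) is absent (z outside [2, 20]); Subtracting the remaining from the first: none of the subtracted shapes is present at this height, so the 20×29 cube is unchanged — boundary = 98.00 mm; the cylinder at (9, 9): section is a regular 12-gon, circumradius r=6.5 (perimeter = 2·12·6.500·sin(180°/12) = 40.38 mm); After the difference (first − rest): starting from that combined region, the r=6.5 cylinder at (9, 9) lies wholly inside it (removes its full 126.75 mm² and its 40.38 mm outline becomes a hole wall) — boundary (outer + 1 inner loop) = 138.38 mm. Overall, the cross-section is one region with 1 hole. Total boundary length (outer + inner) = 138.38 mm.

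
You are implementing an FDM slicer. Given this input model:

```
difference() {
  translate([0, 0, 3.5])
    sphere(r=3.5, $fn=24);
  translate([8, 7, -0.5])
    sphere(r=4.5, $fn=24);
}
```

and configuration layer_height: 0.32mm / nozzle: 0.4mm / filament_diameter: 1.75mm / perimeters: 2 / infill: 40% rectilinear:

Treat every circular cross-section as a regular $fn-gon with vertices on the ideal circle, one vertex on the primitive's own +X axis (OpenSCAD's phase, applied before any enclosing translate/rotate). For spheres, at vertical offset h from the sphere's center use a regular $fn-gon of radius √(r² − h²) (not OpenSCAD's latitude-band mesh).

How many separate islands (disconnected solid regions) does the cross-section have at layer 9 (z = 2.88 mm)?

At z = 2.88 mm: the r=3.5 sphere slices to a regular 24-gon of circumradius 3.445 (√(r²−h²) with h=0.62 from center); the r=4.5 sphere at (8, 7) contributes a regular 24-gon of circumradius √(4.5²−3.38²) = 2.971; Taking the first minus the rest: starting from the r=3.5 sphere, the r=4.5 sphere at (8, 7) misses the remaining region (no effect) — 1 connected region. Overall, the cross-section is a single solid region. Island count = 1.

1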